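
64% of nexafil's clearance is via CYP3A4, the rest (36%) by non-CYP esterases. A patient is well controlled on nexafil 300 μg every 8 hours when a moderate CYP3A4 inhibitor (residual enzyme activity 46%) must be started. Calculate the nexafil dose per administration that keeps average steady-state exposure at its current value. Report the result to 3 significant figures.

196 μg

CYP3A4: 0.64 × 0.46 = 0.2944
Other: 0.36 (unchanged)
CL_new/CL_old = 0.2944 + 0.36 = 0.6544.
Exposure is unchanged when dose changes in proportion to clearance. New dose = 300 μg × 0.6544 = 196 μg.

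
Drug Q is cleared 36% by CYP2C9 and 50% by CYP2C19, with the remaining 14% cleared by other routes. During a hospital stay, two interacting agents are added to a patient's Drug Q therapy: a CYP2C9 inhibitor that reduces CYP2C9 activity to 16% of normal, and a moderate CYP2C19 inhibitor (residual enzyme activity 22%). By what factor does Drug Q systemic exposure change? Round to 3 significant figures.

3.25

The CYP2C9 pathway (36% of clearance) drops to 0.16× activity: 0.36 × 0.16 = 0.0576.
The CYP2C19 pathway (50% of clearance) falls to 0.22× activity: 0.5 × 0.22 = 0.11.
The remaining 14% of clearance is unaffected.
CL_new/CL_old = 0.0576 + 0.11 + 0.14 = 0.3076.
Systemic exposure ∝ 1/CL: fold-change = 1 / 0.3076 = 3.25.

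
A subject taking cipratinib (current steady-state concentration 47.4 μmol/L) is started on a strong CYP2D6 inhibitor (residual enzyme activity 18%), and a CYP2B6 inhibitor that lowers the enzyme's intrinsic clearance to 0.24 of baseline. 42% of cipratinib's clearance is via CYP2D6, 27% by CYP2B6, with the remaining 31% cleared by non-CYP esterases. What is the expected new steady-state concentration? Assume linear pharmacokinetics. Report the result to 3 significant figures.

105 μmol/L

The CYP2D6 pathway (42% of clearance) falls to 0.18× activity: 0.42 × 0.18 = 0.0756.
The CYP2B6 pathway (27% of clearance) falls to 0.24× activity: 0.27 × 0.24 = 0.0648.
The remaining 31% of clearance is unaffected.
Relative clearance = 0.0756 + 0.0648 + 0.31 = 0.4504.
Dividing the baseline by the relative clearance: 47.4 / 0.4504 = 105 μmol/L.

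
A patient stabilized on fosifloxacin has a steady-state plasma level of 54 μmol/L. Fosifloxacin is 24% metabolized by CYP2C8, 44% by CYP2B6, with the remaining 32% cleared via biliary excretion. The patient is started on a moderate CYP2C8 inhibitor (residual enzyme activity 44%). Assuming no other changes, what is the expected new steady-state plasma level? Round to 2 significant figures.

62 μmol/L

CYP2C8: 0.24 × 0.44 = 0.1056
CYP2B6: 0.44 (unchanged)
Other: 0.32 (unchanged)
Relative clearance = 0.1056 + 0.44 + 0.32 = 0.8656.
Steady-state plasma level ∝ 1/CL, so new value = 54 / 0.8656 = 62 μmol/L.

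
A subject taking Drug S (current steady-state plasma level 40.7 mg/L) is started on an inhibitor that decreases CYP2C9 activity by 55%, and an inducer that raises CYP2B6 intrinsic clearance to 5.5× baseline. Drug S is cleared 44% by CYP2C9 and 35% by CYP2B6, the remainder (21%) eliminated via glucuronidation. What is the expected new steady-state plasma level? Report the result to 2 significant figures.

The CYP2C9 pathway (44% of clearance) falls to 0.45× activity: 0.44 × 0.45 = 0.198.
The CYP2B6 pathway (35% of clearance) rises to 5.5× activity: 0.35 × 5.5 = 1.925.
The remaining 21% of clearance is unaffected.
New clearance relative to baseline: 0.198 + 1.925 + 0.21 = 2.333.
Dividing the baseline by the relative clearance: 40.7 / 2.333 = 17 mg/L.

17 mg/L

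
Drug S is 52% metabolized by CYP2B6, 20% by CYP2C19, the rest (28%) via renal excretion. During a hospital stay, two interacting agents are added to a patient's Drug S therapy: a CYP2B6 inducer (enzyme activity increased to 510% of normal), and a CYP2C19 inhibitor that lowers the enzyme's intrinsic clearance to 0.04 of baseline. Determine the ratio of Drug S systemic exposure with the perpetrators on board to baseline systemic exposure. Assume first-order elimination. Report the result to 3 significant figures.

0.340

CYP2B6: 0.52 × 5.1 = 2.652
CYP2C19: 0.2 × 0.04 = 0.008
Other: 0.28 (unchanged)
CL_new/CL_old = 2.652 + 0.008 + 0.28 = 2.94.
Systemic exposure ∝ 1/CL: fold-change = 1 / 2.94 = 0.340.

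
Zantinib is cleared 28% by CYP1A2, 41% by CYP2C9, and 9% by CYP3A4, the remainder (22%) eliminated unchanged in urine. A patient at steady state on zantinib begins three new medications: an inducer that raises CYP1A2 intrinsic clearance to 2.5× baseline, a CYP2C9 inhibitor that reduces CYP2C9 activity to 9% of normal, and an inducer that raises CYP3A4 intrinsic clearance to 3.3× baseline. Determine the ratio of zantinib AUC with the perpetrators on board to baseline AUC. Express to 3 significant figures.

0.798

CYP1A2: 0.28 × 2.5 = 0.7
CYP2C9: 0.41 × 0.09 = 0.0369
CYP3A4: 0.09 × 3.3 = 0.297
Other: 0.22 (unchanged)
New clearance relative to baseline: 0.7 + 0.0369 + 0.297 + 0.22 = 1.2539.
Because AUC varies inversely with clearance, the combined effect is 1 / 1.2539 = 0.798.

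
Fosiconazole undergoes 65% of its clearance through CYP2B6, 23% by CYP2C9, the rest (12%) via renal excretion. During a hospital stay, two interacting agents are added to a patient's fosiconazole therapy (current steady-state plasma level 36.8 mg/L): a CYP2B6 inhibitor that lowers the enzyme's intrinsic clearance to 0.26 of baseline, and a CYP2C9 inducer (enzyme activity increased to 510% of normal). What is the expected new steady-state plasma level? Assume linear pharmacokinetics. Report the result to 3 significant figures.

25.2 mg/L

The CYP2B6 pathway (65% of clearance) drops to 0.26× activity: 0.65 × 0.26 = 0.169.
The CYP2C9 pathway (23% of clearance) rises to 5.1× activity: 0.23 × 5.1 = 1.173.
Non-CYP routes (12%) are unchanged.
CL_new/CL_old = 0.169 + 1.173 + 0.12 = 1.462.
Steady-state plasma level ∝ 1/CL: new value = 36.8 / 1.462 = 25.2 mg/L.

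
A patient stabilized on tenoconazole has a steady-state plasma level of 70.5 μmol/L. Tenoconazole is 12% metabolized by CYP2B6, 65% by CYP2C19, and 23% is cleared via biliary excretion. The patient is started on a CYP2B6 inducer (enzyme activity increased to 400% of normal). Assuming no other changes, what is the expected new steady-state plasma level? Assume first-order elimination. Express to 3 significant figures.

The CYP2B6 pathway (12% of clearance) is boosted to 4× activity: 0.12 × 4 = 0.48.
CYP2C19 (65%) and the residual 23% are unaffected.
CL_new/CL_old = 0.48 + 0.65 + 0.23 = 1.36.
Steady-state plasma level ∝ 1/CL, so new value = 70.5 / 1.36 = 51.8 μmol/L.

51.8 μmol/L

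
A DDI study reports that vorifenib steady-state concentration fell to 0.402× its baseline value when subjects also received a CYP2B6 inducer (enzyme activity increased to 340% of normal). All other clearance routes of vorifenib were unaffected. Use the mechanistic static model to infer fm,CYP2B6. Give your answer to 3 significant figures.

CL'/CL = 1 / 0.402 = 2.488
3.4·fm + (1 − fm) = 2.488
fm = (2.488 − 1) / (3.4 − 1) = 0.620

0.620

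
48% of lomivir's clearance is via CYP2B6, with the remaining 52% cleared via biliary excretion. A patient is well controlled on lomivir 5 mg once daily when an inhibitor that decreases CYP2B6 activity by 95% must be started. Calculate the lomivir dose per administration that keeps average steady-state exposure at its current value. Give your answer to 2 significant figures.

2.7 mg

CYP2B6: 0.48 × 0.05 = 0.024
Other: 0.52 (unchanged)
Relative clearance = 0.024 + 0.52 = 0.544.
Css,avg = (dose rate)/CL, so holding Css fixed requires dose ∝ CL: 5 × 0.544 = 2.7 mg.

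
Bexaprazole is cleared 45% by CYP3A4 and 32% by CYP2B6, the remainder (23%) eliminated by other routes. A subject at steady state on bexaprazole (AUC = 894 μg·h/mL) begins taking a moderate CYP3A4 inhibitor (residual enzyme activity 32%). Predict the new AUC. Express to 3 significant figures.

1.29 × 10³ μg·h/mL

CYP3A4: 0.45 × 0.32 = 0.144
CYP2B6: 0.32 (unchanged)
Other: 0.23 (unchanged)
CL_new/CL_old = 0.144 + 0.32 + 0.23 = 0.694.
With dosing unchanged, AUC scales as 1/CL: 894 / 0.694 = 1.29 × 10³ μg·h/mL.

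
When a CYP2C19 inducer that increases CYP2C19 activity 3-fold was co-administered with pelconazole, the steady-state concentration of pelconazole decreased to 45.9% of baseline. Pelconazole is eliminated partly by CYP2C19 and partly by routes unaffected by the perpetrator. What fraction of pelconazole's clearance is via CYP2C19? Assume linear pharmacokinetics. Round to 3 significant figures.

0.589

Call the CYP2C19 fraction fm. After the interaction, CL_new/CL_old = fm × 3 + (1 − fm).
Steady-state concentration ratio = 1 / (new CL fraction), so new CL fraction = 1 / 0.459 = 2.179.
fm × 3 + 1 − fm = 2.179  ⇒  fm × (3 − 1) = 1.179  ⇒  fm = 0.589.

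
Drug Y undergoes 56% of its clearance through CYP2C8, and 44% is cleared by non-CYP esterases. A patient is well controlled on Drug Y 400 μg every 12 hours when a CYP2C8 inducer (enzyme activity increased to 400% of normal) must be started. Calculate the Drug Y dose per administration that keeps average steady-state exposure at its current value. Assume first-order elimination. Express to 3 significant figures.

1.07 × 10³ μg

CYP2C8: 0.56 × 4 = 2.24
Other: 0.44 (unchanged)
New clearance relative to baseline: 2.24 + 0.44 = 2.68.
Css,avg = (dose rate)/CL, so holding Css fixed requires dose ∝ CL: 400 × 2.68 = 1.07 × 10³ μg.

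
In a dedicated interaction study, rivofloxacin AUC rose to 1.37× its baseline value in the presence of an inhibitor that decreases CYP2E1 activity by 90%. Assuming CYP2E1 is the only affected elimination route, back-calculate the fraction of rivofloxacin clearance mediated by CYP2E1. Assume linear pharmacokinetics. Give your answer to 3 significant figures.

CL'/CL = 1 / 1.37 = 0.7299
0.1·fm + (1 − fm) = 0.7299
fm = (0.7299 − 1) / (0.1 − 1) = 0.300

0.300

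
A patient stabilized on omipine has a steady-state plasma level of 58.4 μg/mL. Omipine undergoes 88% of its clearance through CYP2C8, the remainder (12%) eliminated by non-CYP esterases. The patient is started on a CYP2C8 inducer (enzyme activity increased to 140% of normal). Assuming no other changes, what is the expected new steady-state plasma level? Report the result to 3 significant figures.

43.2 μg/mL

CYP2C8: 0.88 × 1.4 = 1.232
Other: 0.12 (unchanged)
New clearance relative to baseline: 1.232 + 0.12 = 1.352.
Steady-state plasma level ∝ 1/CL, so new value = 58.4 / 1.352 = 43.2 μg/mL.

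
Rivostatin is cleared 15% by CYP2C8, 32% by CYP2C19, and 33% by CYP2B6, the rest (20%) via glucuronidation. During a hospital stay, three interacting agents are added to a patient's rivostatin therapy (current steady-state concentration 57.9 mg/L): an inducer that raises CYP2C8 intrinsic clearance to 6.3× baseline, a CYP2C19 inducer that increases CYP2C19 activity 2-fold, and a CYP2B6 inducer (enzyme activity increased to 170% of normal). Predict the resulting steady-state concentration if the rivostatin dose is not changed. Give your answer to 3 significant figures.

24.7 mg/L

The CYP2C8 pathway (15% of clearance) is boosted to 6.3× activity: 0.15 × 6.3 = 0.945.
The CYP2C19 pathway (32% of clearance) increases to 2× activity: 0.32 × 2 = 0.64.
The CYP2B6 pathway (33% of clearance) increases to 1.7× activity: 0.33 × 1.7 = 0.561.
Non-CYP routes (20%) are unchanged.
CL_new/CL_old = 0.945 + 0.64 + 0.561 + 0.2 = 2.346.
New steady-state concentration = 57.9 / 2.346 = 24.7 mg/L (concentration scales inversely with clearance).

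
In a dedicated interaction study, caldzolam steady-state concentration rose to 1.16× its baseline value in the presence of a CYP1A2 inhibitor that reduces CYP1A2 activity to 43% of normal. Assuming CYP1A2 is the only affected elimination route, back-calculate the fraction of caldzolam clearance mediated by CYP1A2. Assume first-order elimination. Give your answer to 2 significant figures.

0.24

Let fm be the CYP1A2 fraction. New clearance relative to baseline = fm × 0.43 + (1 − fm).
Steady-state concentration ratio = 1 / (new CL fraction), so new CL fraction = 1 / 1.16 = 0.8621.
fm × 0.43 + 1 − fm = 0.8621  ⇒  fm × (0.43 − 1) = −0.1379  ⇒  fm = 0.24.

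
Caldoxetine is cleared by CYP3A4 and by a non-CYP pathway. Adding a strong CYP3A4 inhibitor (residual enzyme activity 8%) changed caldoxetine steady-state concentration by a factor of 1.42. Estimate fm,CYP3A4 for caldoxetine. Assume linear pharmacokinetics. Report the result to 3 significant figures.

Let fm be the CYP3A4 fraction. New clearance relative to baseline = fm × 0.08 + (1 − fm).
Steady-state concentration ratio = 1 / (new CL fraction), so new CL fraction = 1 / 1.42 = 0.7042.
fm × 0.08 + 1 − fm = 0.7042  ⇒  fm × (0.08 − 1) = −0.2958  ⇒  fm = 0.321.

0.321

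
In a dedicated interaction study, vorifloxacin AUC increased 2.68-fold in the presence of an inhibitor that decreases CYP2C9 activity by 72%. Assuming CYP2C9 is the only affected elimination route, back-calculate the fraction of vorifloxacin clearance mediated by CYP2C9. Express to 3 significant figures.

Let fm be the CYP2C9 fraction. New clearance relative to baseline = fm × 0.28 + (1 − fm).
AUC ratio = 1 / (new CL fraction), so new CL fraction = 1 / 2.68 = 0.3731.
fm × 0.28 + 1 − fm = 0.3731  ⇒  fm × (0.28 − 1) = −0.6269  ⇒  fm = 0.871.

0.871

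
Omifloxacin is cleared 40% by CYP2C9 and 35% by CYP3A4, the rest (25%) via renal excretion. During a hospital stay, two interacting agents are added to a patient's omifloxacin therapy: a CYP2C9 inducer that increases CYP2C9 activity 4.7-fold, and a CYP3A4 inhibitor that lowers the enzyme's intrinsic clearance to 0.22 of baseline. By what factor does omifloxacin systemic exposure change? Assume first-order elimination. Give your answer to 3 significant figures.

0.453

The CYP2C9 pathway (40% of clearance) is boosted to 4.7× activity: 0.4 × 4.7 = 1.88.
The CYP3A4 pathway (35% of clearance) is reduced to 0.22× activity: 0.35 × 0.22 = 0.077.
Non-CYP routes (25%) are unchanged.
New clearance relative to baseline: 1.88 + 0.077 + 0.25 = 2.207.
Systemic exposure ∝ 1/CL: fold-change = 1 / 2.207 = 0.453.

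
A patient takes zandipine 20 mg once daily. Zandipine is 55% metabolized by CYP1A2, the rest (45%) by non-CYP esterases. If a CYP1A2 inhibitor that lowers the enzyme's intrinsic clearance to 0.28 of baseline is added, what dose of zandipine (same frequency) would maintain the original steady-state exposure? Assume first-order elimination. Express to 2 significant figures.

The CYP1A2 pathway (55% of clearance) drops to 0.28× activity: 0.55 × 0.28 = 0.154.
Non-CYP routes (45%) are unchanged.
New clearance relative to baseline: 0.154 + 0.45 = 0.604.
Css,avg = (dose rate)/CL, so holding Css fixed requires dose ∝ CL: 20 × 0.604 = 12 mg.

12 mg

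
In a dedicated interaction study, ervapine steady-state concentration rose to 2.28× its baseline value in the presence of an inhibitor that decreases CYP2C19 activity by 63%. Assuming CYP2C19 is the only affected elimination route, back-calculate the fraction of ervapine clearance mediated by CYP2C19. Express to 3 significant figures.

CL'/CL = 1 / 2.28 = 0.4386
0.37·fm + (1 − fm) = 0.4386
fm = (0.4386 − 1) / (0.37 − 1) = 0.891

0.891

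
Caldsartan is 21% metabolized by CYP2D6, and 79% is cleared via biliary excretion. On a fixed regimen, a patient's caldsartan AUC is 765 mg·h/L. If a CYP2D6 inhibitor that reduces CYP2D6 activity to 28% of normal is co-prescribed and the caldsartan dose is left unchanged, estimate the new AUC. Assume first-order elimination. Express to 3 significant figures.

The CYP2D6 pathway (21% of clearance) falls to 0.28× activity: 0.21 × 0.28 = 0.0588.
The remaining 79% of clearance is unaffected.
Relative clearance = 0.0588 + 0.79 = 0.8488.
AUC ∝ 1/CL, so new value = 765 / 0.8488 = 901 mg·h/L.

901 mg·h/L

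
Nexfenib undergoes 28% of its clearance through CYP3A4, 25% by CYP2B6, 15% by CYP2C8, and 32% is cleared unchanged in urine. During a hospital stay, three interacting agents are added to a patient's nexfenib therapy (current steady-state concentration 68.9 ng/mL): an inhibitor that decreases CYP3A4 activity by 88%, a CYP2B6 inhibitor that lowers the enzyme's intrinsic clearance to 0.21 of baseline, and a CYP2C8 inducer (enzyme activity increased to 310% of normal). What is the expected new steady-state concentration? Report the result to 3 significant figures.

The CYP3A4 pathway (28% of clearance) falls to 0.12× activity: 0.28 × 0.12 = 0.0336.
The CYP2B6 pathway (25% of clearance) falls to 0.21× activity: 0.25 × 0.21 = 0.0525.
The CYP2C8 pathway (15% of clearance) is boosted to 3.1× activity: 0.15 × 3.1 = 0.465.
Non-CYP routes (32%) are unchanged.
Relative clearance = 0.0336 + 0.0525 + 0.465 + 0.32 = 0.8711.
New steady-state concentration = 68.9 / 0.8711 = 79.1 ng/mL (concentration scales inversely with clearance).

79.1 ng/mL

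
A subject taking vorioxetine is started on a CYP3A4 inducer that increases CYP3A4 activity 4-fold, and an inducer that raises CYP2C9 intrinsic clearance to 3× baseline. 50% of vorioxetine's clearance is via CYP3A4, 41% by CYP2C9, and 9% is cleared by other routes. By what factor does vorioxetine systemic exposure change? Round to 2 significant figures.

0.30

CYP3A4: 0.5 × 4 = 2
CYP2C9: 0.41 × 3 = 1.23
Other: 0.09 (unchanged)
CL_new/CL_old = 2 + 1.23 + 0.09 = 3.32.
Systemic exposure ∝ 1/CL: fold-change = 1 / 3.32 = 0.30.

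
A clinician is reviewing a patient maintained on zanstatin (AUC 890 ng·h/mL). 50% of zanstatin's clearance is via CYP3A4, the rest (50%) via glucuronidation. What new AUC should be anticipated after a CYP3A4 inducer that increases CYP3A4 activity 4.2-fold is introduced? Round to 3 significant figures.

342 ng·h/mL

CYP3A4: 0.5 × 4.2 = 2.1
Other: 0.5 (unchanged)
Relative clearance = 2.1 + 0.5 = 2.6.
With dosing unchanged, AUC scales as 1/CL: 890 / 2.6 = 342 ng·h/mL.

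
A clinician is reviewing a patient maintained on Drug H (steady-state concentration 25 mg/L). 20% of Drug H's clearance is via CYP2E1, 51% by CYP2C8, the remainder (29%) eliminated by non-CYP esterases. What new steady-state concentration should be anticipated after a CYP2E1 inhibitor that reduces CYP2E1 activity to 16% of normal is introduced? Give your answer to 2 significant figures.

CYP2E1: 0.2 × 0.16 = 0.032
CYP2C8: 0.51 (unchanged)
Other: 0.29 (unchanged)
Relative clearance = 0.032 + 0.51 + 0.29 = 0.832.
New steady-state concentration = baseline ÷ relative clearance = 25 / 0.832 = 30 mg/L.

30 mg/L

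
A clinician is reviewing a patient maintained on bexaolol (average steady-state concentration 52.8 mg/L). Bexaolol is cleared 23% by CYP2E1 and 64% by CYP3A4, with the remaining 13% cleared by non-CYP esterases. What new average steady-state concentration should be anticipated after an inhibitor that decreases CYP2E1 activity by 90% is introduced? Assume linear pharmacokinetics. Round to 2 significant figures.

67 mg/L

The CYP2E1 pathway (23% of clearance) falls to 0.1× activity: 0.23 × 0.1 = 0.023.
CYP3A4 (64%) and the residual 13% are unaffected.
CL_new/CL_old = 0.023 + 0.64 + 0.13 = 0.793.
With dosing unchanged, average steady-state concentration scales as 1/CL: 52.8 / 0.793 = 67 mg/L.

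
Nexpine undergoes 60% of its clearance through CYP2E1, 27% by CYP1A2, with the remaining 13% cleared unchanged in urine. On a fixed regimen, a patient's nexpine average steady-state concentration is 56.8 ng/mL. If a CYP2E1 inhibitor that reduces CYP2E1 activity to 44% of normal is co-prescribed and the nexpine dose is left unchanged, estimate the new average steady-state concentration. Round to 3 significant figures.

The CYP2E1 pathway (60% of clearance) is reduced to 0.44× activity: 0.6 × 0.44 = 0.264.
CYP1A2 (27%) and the residual 13% are unaffected.
Relative clearance = 0.264 + 0.27 + 0.13 = 0.664.
With dosing unchanged, average steady-state concentration scales as 1/CL: 56.8 / 0.664 = 85.5 ng/mL.

85.5 ng/mL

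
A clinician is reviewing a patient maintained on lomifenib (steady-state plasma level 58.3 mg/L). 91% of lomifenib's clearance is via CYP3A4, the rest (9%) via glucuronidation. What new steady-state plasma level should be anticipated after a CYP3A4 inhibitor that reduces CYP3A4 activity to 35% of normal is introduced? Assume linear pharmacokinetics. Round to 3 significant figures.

143 mg/L

The CYP3A4 pathway (91% of clearance) is reduced to 0.35× activity: 0.91 × 0.35 = 0.3185.
Non-CYP routes (9%) are unchanged.
CL_new/CL_old = 0.3185 + 0.09 = 0.4085.
New steady-state plasma level = baseline ÷ relative clearance = 58.3 / 0.4085 = 143 mg/L.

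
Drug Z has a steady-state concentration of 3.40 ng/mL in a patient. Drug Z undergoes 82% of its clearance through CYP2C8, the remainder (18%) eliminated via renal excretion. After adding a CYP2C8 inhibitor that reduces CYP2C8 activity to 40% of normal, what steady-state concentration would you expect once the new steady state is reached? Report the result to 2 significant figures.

6.7 ng/mL

CYP2C8: 0.82 × 0.4 = 0.328
Other: 0.18 (unchanged)
CL_new/CL_old = 0.328 + 0.18 = 0.508.
With dosing unchanged, steady-state concentration scales as 1/CL: 3.40 / 0.508 = 6.7 ng/mL.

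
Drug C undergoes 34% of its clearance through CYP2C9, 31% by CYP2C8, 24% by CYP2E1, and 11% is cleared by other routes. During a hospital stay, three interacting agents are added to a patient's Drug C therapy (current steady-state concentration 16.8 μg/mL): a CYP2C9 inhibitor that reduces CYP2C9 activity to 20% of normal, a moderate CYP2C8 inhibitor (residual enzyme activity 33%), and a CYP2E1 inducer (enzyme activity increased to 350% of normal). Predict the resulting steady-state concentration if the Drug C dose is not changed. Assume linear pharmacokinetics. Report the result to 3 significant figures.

The CYP2C9 pathway (34% of clearance) is reduced to 0.2× activity: 0.34 × 0.2 = 0.068.
The CYP2C8 pathway (31% of clearance) is reduced to 0.33× activity: 0.31 × 0.33 = 0.1023.
The CYP2E1 pathway (24% of clearance) rises to 3.5× activity: 0.24 × 3.5 = 0.84.
Non-CYP routes (11%) are unchanged.
New clearance relative to baseline: 0.068 + 0.1023 + 0.84 + 0.11 = 1.1203.
Dividing the baseline by the relative clearance: 16.8 / 1.1203 = 15.0 μg/mL.

15.0 μg/mL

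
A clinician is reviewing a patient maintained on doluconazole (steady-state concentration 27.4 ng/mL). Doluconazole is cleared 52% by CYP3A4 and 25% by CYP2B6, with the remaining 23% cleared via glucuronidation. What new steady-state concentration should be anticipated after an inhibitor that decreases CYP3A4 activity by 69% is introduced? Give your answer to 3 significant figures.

42.7 ng/mL

CYP3A4: 0.52 × 0.31 = 0.1612
CYP2B6: 0.25 (unchanged)
Other: 0.23 (unchanged)
Relative clearance = 0.1612 + 0.25 + 0.23 = 0.6412.
Steady-state concentration ∝ 1/CL, so new value = 27.4 / 0.6412 = 42.7 ng/mL.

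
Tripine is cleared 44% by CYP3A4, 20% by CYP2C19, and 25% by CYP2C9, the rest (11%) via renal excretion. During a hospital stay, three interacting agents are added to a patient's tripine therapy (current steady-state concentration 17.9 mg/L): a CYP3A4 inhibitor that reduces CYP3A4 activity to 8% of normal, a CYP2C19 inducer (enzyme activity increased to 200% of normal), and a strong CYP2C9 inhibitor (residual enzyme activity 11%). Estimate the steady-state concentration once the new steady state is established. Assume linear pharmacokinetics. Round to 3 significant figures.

The CYP3A4 pathway (44% of clearance) falls to 0.08× activity: 0.44 × 0.08 = 0.0352.
The CYP2C19 pathway (20% of clearance) is boosted to 2× activity: 0.2 × 2 = 0.4.
The CYP2C9 pathway (25% of clearance) drops to 0.11× activity: 0.25 × 0.11 = 0.0275.
The remaining 11% of clearance is unaffected.
New clearance relative to baseline: 0.0352 + 0.4 + 0.0275 + 0.11 = 0.5727.
Dividing the baseline by the relative clearance: 17.9 / 0.5727 = 31.3 mg/L.

31.3 mg/L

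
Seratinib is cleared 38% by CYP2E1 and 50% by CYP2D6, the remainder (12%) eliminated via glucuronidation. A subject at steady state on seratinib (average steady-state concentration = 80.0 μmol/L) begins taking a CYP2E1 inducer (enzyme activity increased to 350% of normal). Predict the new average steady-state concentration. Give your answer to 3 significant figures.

The CYP2E1 pathway (38% of clearance) rises to 3.5× activity: 0.38 × 3.5 = 1.33.
CYP2D6 (50%) and the residual 12% are unaffected.
Relative clearance = 1.33 + 0.5 + 0.12 = 1.95.
Average steady-state concentration ∝ 1/CL, so new value = 80.0 / 1.95 = 41.0 μmol/L.

41.0 μmol/L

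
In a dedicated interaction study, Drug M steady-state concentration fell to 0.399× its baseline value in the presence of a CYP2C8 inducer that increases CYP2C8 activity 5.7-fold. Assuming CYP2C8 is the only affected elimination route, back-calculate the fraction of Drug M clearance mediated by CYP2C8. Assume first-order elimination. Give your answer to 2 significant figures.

CL'/CL = 1 / 0.399 = 2.506
5.7·fm + (1 − fm) = 2.506
fm = (2.506 − 1) / (5.7 − 1) = 0.32

0.32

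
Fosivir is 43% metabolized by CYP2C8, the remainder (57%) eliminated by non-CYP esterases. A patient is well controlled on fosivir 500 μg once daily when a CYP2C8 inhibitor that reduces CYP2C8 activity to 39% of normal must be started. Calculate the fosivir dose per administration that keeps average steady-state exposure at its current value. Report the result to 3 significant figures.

The CYP2C8 pathway (43% of clearance) is reduced to 0.39× activity: 0.43 × 0.39 = 0.1677.
The remaining 57% of clearance is unaffected.
New clearance relative to baseline: 0.1677 + 0.57 = 0.7377.
Css,avg = (dose rate)/CL, so holding Css fixed requires dose ∝ CL: 500 × 0.7377 = 369 μg.

369 μg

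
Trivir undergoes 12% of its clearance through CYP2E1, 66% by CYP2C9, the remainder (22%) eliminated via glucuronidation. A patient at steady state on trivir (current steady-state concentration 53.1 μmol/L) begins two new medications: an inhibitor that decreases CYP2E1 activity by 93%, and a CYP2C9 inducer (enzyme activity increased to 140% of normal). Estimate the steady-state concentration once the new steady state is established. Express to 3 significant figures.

The CYP2E1 pathway (12% of clearance) drops to 0.07× activity: 0.12 × 0.07 = 0.0084.
The CYP2C9 pathway (66% of clearance) is boosted to 1.4× activity: 0.66 × 1.4 = 0.924.
The remaining 22% of clearance is unaffected.
New clearance relative to baseline: 0.0084 + 0.924 + 0.22 = 1.1524.
New steady-state concentration = 53.1 / 1.1524 = 46.1 μmol/L (concentration scales inversely with clearance).

46.1 μmol/L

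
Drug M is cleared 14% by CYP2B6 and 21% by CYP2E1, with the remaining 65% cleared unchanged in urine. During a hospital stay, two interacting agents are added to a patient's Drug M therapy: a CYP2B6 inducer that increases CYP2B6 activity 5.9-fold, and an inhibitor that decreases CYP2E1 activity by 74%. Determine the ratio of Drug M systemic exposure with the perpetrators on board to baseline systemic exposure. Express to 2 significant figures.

CYP2B6: 0.14 × 5.9 = 0.826
CYP2E1: 0.21 × 0.26 = 0.0546
Other: 0.65 (unchanged)
CL_new/CL_old = 0.826 + 0.0546 + 0.65 = 1.5306.
Systemic exposure ∝ 1/CL: fold-change = 1 / 1.5306 = 0.65.

0.65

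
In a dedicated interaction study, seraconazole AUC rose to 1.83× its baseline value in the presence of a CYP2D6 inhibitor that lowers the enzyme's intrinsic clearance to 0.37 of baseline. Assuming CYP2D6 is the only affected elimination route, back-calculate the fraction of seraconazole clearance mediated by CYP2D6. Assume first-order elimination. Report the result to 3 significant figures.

Let fm be the CYP2D6 fraction. New clearance relative to baseline = fm × 0.37 + (1 − fm).
AUC ratio = 1 / (new CL fraction), so new CL fraction = 1 / 1.83 = 0.5464.
fm × 0.37 + 1 − fm = 0.5464  ⇒  fm × (0.37 − 1) = −0.4536  ⇒  fm = 0.720.

0.720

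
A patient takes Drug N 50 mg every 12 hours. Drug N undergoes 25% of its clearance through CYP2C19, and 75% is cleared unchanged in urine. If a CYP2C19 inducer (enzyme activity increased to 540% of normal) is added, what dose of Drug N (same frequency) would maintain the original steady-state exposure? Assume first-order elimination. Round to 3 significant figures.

105 mg

CYP2C19: 0.25 × 5.4 = 1.35
Other: 0.75 (unchanged)
CL_new/CL_old = 1.35 + 0.75 = 2.1.
Css,avg = (dose rate)/CL, so holding Css fixed requires dose ∝ CL: 50 × 2.1 = 105 mg.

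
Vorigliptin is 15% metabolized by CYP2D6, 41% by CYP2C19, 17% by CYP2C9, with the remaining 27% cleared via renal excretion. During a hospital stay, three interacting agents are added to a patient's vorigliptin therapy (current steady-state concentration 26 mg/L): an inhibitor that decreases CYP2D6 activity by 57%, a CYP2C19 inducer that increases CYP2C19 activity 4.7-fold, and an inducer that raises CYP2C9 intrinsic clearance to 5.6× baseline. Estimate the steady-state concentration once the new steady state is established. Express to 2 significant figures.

The CYP2D6 pathway (15% of clearance) drops to 0.43× activity: 0.15 × 0.43 = 0.0645.
The CYP2C19 pathway (41% of clearance) increases to 4.7× activity: 0.41 × 4.7 = 1.927.
The CYP2C9 pathway (17% of clearance) increases to 5.6× activity: 0.17 × 5.6 = 0.952.
The remaining 27% of clearance is unaffected.
CL_new/CL_old = 0.0645 + 1.927 + 0.952 + 0.27 = 3.2135.
Steady-state concentration ∝ 1/CL: new value = 26 / 3.2135 = 8.1 mg/L.

8.1 mg/L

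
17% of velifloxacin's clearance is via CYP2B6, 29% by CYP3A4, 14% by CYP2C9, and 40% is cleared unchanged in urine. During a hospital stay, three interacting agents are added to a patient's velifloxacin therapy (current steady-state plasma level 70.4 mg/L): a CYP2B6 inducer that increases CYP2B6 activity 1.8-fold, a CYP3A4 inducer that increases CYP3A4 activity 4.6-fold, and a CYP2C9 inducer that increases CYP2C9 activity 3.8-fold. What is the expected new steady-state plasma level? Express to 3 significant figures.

27.4 mg/L

The CYP2B6 pathway (17% of clearance) is boosted to 1.8× activity: 0.17 × 1.8 = 0.306.
The CYP3A4 pathway (29% of clearance) increases to 4.6× activity: 0.29 × 4.6 = 1.334.
The CYP2C9 pathway (14% of clearance) rises to 3.8× activity: 0.14 × 3.8 = 0.532.
The remaining 40% of clearance is unaffected.
Relative clearance = 0.306 + 1.334 + 0.532 + 0.4 = 2.572.
New steady-state plasma level = 70.4 / 2.572 = 27.4 mg/L (concentration scales inversely with clearance).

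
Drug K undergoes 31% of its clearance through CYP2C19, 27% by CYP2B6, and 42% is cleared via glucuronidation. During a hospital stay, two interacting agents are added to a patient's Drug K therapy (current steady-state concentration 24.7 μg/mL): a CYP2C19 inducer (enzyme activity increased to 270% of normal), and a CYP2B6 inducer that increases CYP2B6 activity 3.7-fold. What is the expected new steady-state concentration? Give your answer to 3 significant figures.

10.9 μg/mL

The CYP2C19 pathway (31% of clearance) increases to 2.7× activity: 0.31 × 2.7 = 0.837.
The CYP2B6 pathway (27% of clearance) rises to 3.7× activity: 0.27 × 3.7 = 0.999.
Non-CYP routes (42%) are unchanged.
Relative clearance = 0.837 + 0.999 + 0.42 = 2.256.
New steady-state concentration = 24.7 / 2.256 = 10.9 μg/mL (concentration scales inversely with clearance).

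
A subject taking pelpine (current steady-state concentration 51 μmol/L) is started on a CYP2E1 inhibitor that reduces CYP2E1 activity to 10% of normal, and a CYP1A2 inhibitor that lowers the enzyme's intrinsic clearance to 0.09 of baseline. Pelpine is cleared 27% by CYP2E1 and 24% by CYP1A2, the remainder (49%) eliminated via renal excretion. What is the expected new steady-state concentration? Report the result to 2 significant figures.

95 μmol/L

The CYP2E1 pathway (27% of clearance) drops to 0.1× activity: 0.27 × 0.1 = 0.027.
The CYP1A2 pathway (24% of clearance) is reduced to 0.09× activity: 0.24 × 0.09 = 0.0216.
Non-CYP routes (49%) are unchanged.
New clearance relative to baseline: 0.027 + 0.0216 + 0.49 = 0.5386.
Steady-state concentration ∝ 1/CL: new value = 51 / 0.5386 = 95 μmol/L.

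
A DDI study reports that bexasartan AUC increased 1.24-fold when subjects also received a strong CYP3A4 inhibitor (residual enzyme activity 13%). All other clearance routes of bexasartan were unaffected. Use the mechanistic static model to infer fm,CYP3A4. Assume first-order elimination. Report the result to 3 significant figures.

0.222

Let fm be the CYP3A4 fraction. New clearance relative to baseline = fm × 0.13 + (1 − fm).
AUC ratio = 1 / (new CL fraction), so new CL fraction = 1 / 1.24 = 0.8065.
fm × 0.13 + 1 − fm = 0.8065  ⇒  fm × (0.13 − 1) = −0.1935  ⇒  fm = 0.222.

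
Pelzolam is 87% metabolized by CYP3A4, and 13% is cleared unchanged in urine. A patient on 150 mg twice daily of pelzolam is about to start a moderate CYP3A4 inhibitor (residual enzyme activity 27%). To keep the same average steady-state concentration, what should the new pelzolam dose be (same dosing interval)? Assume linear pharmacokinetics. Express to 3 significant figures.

54.7 mg

The CYP3A4 pathway (87% of clearance) is reduced to 0.27× activity: 0.87 × 0.27 = 0.2349.
The remaining 13% of clearance is unaffected.
Relative clearance = 0.2349 + 0.13 = 0.3649.
To maintain the same steady-state level, dose must scale with clearance: new dose = 150 × 0.3649 = 54.7 mg.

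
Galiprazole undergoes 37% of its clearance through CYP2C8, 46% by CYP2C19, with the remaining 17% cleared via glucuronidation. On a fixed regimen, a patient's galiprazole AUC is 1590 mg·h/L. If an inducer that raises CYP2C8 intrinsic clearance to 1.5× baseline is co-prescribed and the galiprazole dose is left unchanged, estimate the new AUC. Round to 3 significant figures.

1.34 × 10³ mg·h/L

The CYP2C8 pathway (37% of clearance) rises to 1.5× activity: 0.37 × 1.5 = 0.555.
CYP2C19 (46%) and the residual 17% are unaffected.
Relative clearance = 0.555 + 0.46 + 0.17 = 1.185.
New AUC = baseline ÷ relative clearance = 1590 / 1.185 = 1.34 × 10³ mg·h/L.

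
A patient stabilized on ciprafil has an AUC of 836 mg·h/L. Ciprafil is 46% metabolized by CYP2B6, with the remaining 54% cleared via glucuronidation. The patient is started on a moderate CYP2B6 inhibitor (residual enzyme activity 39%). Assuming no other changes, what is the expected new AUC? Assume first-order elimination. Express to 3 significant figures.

The CYP2B6 pathway (46% of clearance) drops to 0.39× activity: 0.46 × 0.39 = 0.1794.
Non-CYP routes (54%) are unchanged.
Relative clearance = 0.1794 + 0.54 = 0.7194.
New AUC = baseline ÷ relative clearance = 836 / 0.7194 = 1.16 × 10³ mg·h/L.

1.16 × 10³ mg·h/L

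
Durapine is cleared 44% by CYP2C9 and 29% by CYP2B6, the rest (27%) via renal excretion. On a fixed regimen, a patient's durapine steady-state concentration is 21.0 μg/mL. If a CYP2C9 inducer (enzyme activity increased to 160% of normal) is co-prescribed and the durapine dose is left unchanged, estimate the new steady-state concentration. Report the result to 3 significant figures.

CYP2C9: 0.44 × 1.6 = 0.704
CYP2B6: 0.29 (unchanged)
Other: 0.27 (unchanged)
New clearance relative to baseline: 0.704 + 0.29 + 0.27 = 1.264.
With dosing unchanged, steady-state concentration scales as 1/CL: 21.0 / 1.264 = 16.6 μg/mL.

16.6 μg/mL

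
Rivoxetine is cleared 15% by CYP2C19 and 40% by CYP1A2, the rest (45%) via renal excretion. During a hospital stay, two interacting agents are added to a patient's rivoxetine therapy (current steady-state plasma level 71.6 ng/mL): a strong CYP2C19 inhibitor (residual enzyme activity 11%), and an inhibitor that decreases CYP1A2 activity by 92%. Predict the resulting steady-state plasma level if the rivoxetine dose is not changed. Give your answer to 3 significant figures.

The CYP2C19 pathway (15% of clearance) is reduced to 0.11× activity: 0.15 × 0.11 = 0.0165.
The CYP1A2 pathway (40% of clearance) falls to 0.08× activity: 0.4 × 0.08 = 0.032.
The remaining 45% of clearance is unaffected.
CL_new/CL_old = 0.0165 + 0.032 + 0.45 = 0.4985.
Steady-state plasma level ∝ 1/CL: new value = 71.6 / 0.4985 = 144 ng/mL.

144 ng/mL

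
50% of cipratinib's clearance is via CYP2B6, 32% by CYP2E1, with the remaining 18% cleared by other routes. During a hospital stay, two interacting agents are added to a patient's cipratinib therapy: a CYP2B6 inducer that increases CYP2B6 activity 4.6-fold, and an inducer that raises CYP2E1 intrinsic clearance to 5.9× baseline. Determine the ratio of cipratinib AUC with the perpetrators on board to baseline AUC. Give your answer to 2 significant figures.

0.23

The CYP2B6 pathway (50% of clearance) rises to 4.6× activity: 0.5 × 4.6 = 2.3.
The CYP2E1 pathway (32% of clearance) increases to 5.9× activity: 0.32 × 5.9 = 1.888.
Non-CYP routes (18%) are unchanged.
New clearance relative to baseline: 2.3 + 1.888 + 0.18 = 4.368.
AUC ∝ 1/CL: fold-change = 1 / 4.368 = 0.23.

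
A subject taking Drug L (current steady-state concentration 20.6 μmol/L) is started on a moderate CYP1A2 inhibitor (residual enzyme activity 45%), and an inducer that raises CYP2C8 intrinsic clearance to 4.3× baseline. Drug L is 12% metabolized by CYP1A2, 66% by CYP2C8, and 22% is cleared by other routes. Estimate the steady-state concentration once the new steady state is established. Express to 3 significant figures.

6.62 μmol/L

CYP1A2: 0.12 × 0.45 = 0.054
CYP2C8: 0.66 × 4.3 = 2.838
Other: 0.22 (unchanged)
Relative clearance = 0.054 + 2.838 + 0.22 = 3.112.
New steady-state concentration = 20.6 / 3.112 = 6.62 μmol/L (concentration scales inversely with clearance).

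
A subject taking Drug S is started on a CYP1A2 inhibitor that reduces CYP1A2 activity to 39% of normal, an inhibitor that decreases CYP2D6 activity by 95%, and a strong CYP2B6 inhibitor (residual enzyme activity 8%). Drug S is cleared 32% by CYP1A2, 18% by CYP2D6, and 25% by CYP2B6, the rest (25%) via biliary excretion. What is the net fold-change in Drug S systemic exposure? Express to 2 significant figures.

The CYP1A2 pathway (32% of clearance) drops to 0.39× activity: 0.32 × 0.39 = 0.1248.
The CYP2D6 pathway (18% of clearance) is reduced to 0.05× activity: 0.18 × 0.05 = 0.009.
The CYP2B6 pathway (25% of clearance) is reduced to 0.08× activity: 0.25 × 0.08 = 0.02.
The remaining 25% of clearance is unaffected.
Relative clearance = 0.1248 + 0.009 + 0.02 + 0.25 = 0.4038.
Systemic exposure ∝ 1/CL: fold-change = 1 / 0.4038 = 2.5.

2.5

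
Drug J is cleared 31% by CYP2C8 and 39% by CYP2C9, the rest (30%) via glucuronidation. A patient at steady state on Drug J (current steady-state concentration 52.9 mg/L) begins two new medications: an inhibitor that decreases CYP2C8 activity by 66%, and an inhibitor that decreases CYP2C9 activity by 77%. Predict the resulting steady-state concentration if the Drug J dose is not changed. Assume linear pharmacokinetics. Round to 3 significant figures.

107 mg/L

The CYP2C8 pathway (31% of clearance) falls to 0.34× activity: 0.31 × 0.34 = 0.1054.
The CYP2C9 pathway (39% of clearance) falls to 0.23× activity: 0.39 × 0.23 = 0.0897.
The remaining 30% of clearance is unaffected.
CL_new/CL_old = 0.1054 + 0.0897 + 0.3 = 0.4951.
New steady-state concentration = 52.9 / 0.4951 = 107 mg/L (concentration scales inversely with clearance).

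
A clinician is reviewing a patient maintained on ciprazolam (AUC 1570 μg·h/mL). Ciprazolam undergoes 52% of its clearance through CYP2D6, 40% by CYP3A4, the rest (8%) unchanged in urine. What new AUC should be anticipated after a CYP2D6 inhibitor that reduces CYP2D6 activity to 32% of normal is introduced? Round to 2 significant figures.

2.4 × 10³ μg·h/mL

The CYP2D6 pathway (52% of clearance) is reduced to 0.32× activity: 0.52 × 0.32 = 0.1664.
CYP3A4 (40%) and the residual 8% are unaffected.
New clearance relative to baseline: 0.1664 + 0.4 + 0.08 = 0.6464.
New AUC = baseline ÷ relative clearance = 1570 / 0.6464 = 2.4 × 10³ μg·h/mL.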